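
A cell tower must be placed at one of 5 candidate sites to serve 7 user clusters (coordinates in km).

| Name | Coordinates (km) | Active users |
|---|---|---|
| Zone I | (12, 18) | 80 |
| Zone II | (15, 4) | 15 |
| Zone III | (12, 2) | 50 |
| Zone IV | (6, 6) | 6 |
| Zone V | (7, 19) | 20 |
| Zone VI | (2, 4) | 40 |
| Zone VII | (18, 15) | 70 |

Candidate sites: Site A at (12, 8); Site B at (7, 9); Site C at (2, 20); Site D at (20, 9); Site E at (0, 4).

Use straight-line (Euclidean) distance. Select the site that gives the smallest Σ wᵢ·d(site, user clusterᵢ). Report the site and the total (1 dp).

Total weighted distance at each candidate:
  Site A (12, 8): total = 2530.8
  Site B (7, 9): total = 2774.2
  Site C (2, 20): total = 4157.4
  Site D (20, 9): total = 3204.8
  Site E (0, 4): total = 4234.1
Minimum is at Site A with total 2530.8 km.

Site A, total 2530.8 km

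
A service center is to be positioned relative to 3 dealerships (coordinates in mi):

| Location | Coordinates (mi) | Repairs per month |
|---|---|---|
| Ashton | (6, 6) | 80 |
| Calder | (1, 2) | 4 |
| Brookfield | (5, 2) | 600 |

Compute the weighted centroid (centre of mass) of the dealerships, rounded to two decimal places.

(5.09, 2.47)

The minimiser of Σwᵢ‖p−pᵢ‖² is the weighted centroid p* = (Σwᵢpᵢ)/(Σwᵢ).
Σwᵢ = 684.
Σwᵢxᵢ = 80·6 + 4·1 + 600·5 = 3484.
Σwᵢyᵢ = 80·6 + 4·2 + 600·2 = 1688.
x* = 3484/684 = 5.09, y* = 1688/684 = 2.47.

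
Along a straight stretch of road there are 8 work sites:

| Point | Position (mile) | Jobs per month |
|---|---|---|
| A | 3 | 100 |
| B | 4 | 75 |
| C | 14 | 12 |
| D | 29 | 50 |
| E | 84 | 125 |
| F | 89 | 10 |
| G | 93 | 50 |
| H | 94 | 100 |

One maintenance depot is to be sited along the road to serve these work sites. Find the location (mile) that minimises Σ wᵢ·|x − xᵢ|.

x = 84

For a sum of weighted absolute distances on a line, the optimum is the weighted median (not the mean). Total weight W = 522; half-weight = 261.
Sort by position and accumulate weight:
  mile 3 (A, w=100) → cum 100
  mile 4 (B, w=75) → cum 175
  mile 14 (C, w=12) → cum 187
  mile 29 (D, w=50) → cum 237
  mile 84 (E, w=125) → cum 362  ≥ 261 → median here
  mile 89 (F, w=10) → cum 372
  mile 93 (G, w=50) → cum 422
  mile 94 (H, w=100) → cum 522
Optimal location: mile 84.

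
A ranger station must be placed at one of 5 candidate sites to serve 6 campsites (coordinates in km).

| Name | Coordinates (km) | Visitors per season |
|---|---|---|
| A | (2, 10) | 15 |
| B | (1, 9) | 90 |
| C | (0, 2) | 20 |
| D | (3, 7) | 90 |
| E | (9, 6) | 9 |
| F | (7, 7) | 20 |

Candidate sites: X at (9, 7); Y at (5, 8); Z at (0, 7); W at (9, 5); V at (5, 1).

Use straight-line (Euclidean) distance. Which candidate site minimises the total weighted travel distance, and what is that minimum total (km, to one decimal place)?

Z, total 846.8 km

Total weighted distance at each candidate:
  X (9, 7): total = 1651.3
  Y (5, 8): total = 867.6
  Z (0, 7): total = 846.8
  W (9, 5): total = 1758.5
  V (5, 1): total = 1802.6
Minimum is at Z with total 846.8 km.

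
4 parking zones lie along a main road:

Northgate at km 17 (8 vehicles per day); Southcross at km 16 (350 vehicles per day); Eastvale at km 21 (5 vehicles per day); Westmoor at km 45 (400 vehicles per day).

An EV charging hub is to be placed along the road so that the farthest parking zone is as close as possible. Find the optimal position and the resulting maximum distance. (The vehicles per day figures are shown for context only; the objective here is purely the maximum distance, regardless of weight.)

The 1-center on a line is the midpoint of the two extreme points: leftmost at 16, rightmost at 45.
Optimal location = (16 + 45)/2 = 30.5; maximum distance = (45 − 16)/2 = 14.5.

location 30.5, max distance 14.5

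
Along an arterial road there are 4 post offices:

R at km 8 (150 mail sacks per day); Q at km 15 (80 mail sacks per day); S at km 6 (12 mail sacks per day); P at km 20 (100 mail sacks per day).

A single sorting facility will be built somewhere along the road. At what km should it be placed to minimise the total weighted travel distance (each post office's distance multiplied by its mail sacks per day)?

For a sum of weighted absolute distances on a line, the optimum is the weighted median (not the mean). Total weight W = 342; half-weight = 171.
Sort by position and accumulate weight:
  km 6 (S, w=12) → cum 12
  km 8 (R, w=150) → cum 162
  km 15 (Q, w=80) → cum 242  ≥ 171 → median here
  km 20 (P, w=100) → cum 342
Optimal location: km 15.

x = 15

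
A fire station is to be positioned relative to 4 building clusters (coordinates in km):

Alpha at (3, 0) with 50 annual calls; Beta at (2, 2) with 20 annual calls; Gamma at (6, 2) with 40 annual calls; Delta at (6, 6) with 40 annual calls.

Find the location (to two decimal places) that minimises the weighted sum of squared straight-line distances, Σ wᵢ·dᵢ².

The minimiser of Σwᵢ‖p−pᵢ‖² is the weighted centroid p* = (Σwᵢpᵢ)/(Σwᵢ).
Σwᵢ = 150.
Σwᵢxᵢ = 50·3 + 20·2 + 40·6 + 40·6 = 670.
Σwᵢyᵢ = 50·0 + 20·2 + 40·2 + 40·6 = 360.
x* = 670/150 = 4.47, y* = 360/150 = 2.40.

(4.47, 2.40)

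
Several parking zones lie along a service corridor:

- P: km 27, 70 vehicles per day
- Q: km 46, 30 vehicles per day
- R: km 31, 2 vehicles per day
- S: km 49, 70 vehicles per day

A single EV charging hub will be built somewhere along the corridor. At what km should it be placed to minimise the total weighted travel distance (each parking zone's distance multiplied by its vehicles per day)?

x = 46

For a sum of weighted absolute distances on a line, the optimum is the weighted median (not the mean). Total weight W = 172; half-weight = 86.
Sort by position and accumulate weight:
  km 27 (P, w=70) → cum 70
  km 31 (R, w=2) → cum 72
  km 46 (Q, w=30) → cum 102  ≥ 86 → median here
  km 49 (S, w=70) → cum 172
Optimal location: km 46.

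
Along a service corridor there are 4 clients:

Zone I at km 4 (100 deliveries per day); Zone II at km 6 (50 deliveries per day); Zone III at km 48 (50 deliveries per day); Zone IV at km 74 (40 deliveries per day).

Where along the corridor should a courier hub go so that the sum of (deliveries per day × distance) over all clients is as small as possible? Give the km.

x = 6

For a sum of weighted absolute distances on a line, the optimum is the weighted median (not the mean). Total weight W = 240; half-weight = 120.
Sort by position and accumulate weight:
  km 4 (Zone I, w=100) → cum 100
  km 6 (Zone II, w=50) → cum 150  ≥ 120 → median here
  km 48 (Zone III, w=50) → cum 200
  km 74 (Zone IV, w=40) → cum 240
Optimal location: km 6.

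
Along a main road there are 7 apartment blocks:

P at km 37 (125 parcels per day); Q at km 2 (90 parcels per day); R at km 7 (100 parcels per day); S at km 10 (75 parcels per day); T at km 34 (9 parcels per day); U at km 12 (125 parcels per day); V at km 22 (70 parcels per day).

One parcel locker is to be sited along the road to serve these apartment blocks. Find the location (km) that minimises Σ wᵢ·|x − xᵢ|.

x = 12

For a sum of weighted absolute distances on a line, the optimum is the weighted median (not the mean). Total weight W = 594; half-weight = 297.
Sort by position and accumulate weight:
  km 2 (Q, w=90) → cum 90
  km 7 (R, w=100) → cum 190
  km 10 (S, w=75) → cum 265
  km 12 (U, w=125) → cum 390  ≥ 297 → median here
  km 22 (V, w=70) → cum 460
  km 34 (T, w=9) → cum 469
  km 37 (P, w=125) → cum 594
Optimal location: km 12.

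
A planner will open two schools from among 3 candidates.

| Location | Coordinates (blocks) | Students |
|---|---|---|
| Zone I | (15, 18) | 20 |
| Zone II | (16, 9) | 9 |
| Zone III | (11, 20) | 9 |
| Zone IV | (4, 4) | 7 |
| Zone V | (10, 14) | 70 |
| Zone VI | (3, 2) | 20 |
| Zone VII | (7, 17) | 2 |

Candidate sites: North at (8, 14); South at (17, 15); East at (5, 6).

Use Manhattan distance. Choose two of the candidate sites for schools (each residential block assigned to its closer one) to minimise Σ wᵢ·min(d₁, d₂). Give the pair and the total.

{North, East}, total 707

Evaluate every pair (each demand assigned to the nearer of the two):
  {North, East}: total = 707
  {North, South}: total = 830
  {South, East}: total = 987
Best pair: {North, East} with total 707.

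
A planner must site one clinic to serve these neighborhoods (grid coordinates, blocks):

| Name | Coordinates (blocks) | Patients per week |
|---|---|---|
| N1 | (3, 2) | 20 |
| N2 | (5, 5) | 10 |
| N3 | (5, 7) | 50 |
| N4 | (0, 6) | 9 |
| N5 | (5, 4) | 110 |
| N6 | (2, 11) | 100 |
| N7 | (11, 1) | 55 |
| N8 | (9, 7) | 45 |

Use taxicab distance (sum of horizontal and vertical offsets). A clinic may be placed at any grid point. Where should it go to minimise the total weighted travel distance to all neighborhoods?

Manhattan distance separates: Σwᵢ(|x−xᵢ|+|y−yᵢ|) = Σwᵢ|x−xᵢ| + Σwᵢ|y−yᵢ|, so x and y are optimised independently as 1-D weighted medians.
Total weight W = 399; half = 199.5.
x-coordinate, sorted with cumulative weight:
  x=0 (N4, w=9) cum 9
  x=2 (N6, w=100) cum 109
  x=3 (N1, w=20) cum 129
  x=5 (N2, w=10) cum 139
  x=5 (N3, w=50) cum 189
  x=5 (N5, w=110) cum 299  ← median
  x=9 (N8, w=45) cum 344
  x=11 (N7, w=55) cum 399
⇒ x* = 5
y-coordinate, sorted with cumulative weight:
  y=1 (N7, w=55) cum 55
  y=2 (N1, w=20) cum 75
  y=4 (N5, w=110) cum 185
  y=5 (N2, w=10) cum 195
  y=6 (N4, w=9) cum 204  ← median
  y=7 (N3, w=50) cum 254
  y=7 (N8, w=45) cum 299
  y=11 (N6, w=100) cum 399
⇒ y* = 6

(5, 6)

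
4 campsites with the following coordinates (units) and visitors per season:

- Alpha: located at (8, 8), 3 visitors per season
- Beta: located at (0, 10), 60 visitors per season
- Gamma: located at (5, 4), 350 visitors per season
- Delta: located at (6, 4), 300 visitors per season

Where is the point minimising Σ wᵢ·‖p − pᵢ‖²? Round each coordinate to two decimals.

(5.01, 4.52)

The minimiser of Σwᵢ‖p−pᵢ‖² is the weighted centroid p* = (Σwᵢpᵢ)/(Σwᵢ).
Σwᵢ = 713.
Σwᵢxᵢ = 3·8 + 60·0 + 350·5 + 300·6 = 3574.
Σwᵢyᵢ = 3·8 + 60·10 + 350·4 + 300·4 = 3224.
x* = 3574/713 = 5.01, y* = 3224/713 = 4.52.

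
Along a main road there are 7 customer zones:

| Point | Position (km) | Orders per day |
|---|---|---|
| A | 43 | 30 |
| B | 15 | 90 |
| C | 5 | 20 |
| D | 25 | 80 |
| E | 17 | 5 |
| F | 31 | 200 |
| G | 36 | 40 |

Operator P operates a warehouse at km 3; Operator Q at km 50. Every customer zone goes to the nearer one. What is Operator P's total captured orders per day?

195

The indifferent point is the midpoint (3+50)/2 = 26.5; customer zones left of it (closer to Operator P at 3) go to Operator P, those right go to Operator Q.
  C at 5 (w=20) → Operator P
  B at 15 (w=90) → Operator P
  E at 17 (w=5) → Operator P
  D at 25 (w=80) → Operator P
  F at 31 (w=200) → Operator Q
  G at 36 (w=40) → Operator Q
  A at 43 (w=30) → Operator Q
Operator P captures 195; Operator Q captures 270.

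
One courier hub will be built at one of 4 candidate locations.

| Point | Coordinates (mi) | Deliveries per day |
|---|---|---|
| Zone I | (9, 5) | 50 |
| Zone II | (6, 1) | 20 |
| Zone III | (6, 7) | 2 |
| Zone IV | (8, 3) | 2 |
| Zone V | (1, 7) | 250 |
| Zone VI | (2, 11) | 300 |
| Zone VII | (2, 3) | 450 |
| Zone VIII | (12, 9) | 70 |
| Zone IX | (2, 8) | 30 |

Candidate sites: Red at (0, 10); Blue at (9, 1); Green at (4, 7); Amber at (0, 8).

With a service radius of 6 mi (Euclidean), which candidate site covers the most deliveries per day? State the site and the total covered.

Green, covering 1084

Coverage radius r = 6 mi; a point is covered iff (Δx)²+(Δy)² ≤ 6² = 36.
  Red (0, 10): covers {Zone V, Zone VI, Zone IX} → 580
  Blue (9, 1): covers {Zone I, Zone II, Zone IV} → 72
  Green (4, 7): covers {Zone I, Zone III, Zone IV, Zone V, Zone VI, Zone VII, Zone IX} → 1084
  Amber (0, 8): covers {Zone V, Zone VI, Zone VII, Zone IX} → 1030
Maximum coverage at Green: 1084 deliveries per day.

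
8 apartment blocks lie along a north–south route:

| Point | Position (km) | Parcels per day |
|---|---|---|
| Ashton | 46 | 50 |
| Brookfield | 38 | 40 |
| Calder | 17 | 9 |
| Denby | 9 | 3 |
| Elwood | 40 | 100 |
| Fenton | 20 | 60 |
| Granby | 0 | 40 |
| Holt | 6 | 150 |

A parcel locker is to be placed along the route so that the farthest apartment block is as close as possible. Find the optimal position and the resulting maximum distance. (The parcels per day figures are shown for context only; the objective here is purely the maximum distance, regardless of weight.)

location 23, max distance 23

The 1-center on a line is the midpoint of the two extreme points: leftmost at 0, rightmost at 46.
Optimal location = (0 + 46)/2 = 23; maximum distance = (46 − 0)/2 = 23.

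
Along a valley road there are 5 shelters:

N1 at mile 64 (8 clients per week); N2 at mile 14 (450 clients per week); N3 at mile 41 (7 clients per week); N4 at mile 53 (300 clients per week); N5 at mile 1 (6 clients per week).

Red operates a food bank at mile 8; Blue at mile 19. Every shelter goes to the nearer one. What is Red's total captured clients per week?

The indifferent point is the midpoint (8+19)/2 = 13.5; shelters left of it (closer to Red at 8) go to Red, those right go to Blue.
  N5 at 1 (w=6) → Red
  N2 at 14 (w=450) → Blue
  N3 at 41 (w=7) → Blue
  N4 at 53 (w=300) → Blue
  N1 at 64 (w=8) → Blue
Red captures 6; Blue captures 765.

6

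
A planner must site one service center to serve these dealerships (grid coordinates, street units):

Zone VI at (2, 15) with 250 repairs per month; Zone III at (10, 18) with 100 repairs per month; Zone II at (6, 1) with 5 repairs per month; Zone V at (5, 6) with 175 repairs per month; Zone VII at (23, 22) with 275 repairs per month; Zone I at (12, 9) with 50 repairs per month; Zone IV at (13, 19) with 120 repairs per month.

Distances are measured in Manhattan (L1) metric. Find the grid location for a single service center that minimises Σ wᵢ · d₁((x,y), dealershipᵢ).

(10, 18)

Manhattan distance separates: Σwᵢ(|x−xᵢ|+|y−yᵢ|) = Σwᵢ|x−xᵢ| + Σwᵢ|y−yᵢ|, so x and y are optimised independently as 1-D weighted medians.
Total weight W = 975; half = 487.5.
x-coordinate, sorted with cumulative weight:
  x=2 (Zone VI, w=250) cum 250
  x=5 (Zone V, w=175) cum 425
  x=6 (Zone II, w=5) cum 430
  x=10 (Zone III, w=100) cum 530  ← median
  x=12 (Zone I, w=50) cum 580
  x=13 (Zone IV, w=120) cum 700
  x=23 (Zone VII, w=275) cum 975
⇒ x* = 10
y-coordinate, sorted with cumulative weight:
  y=1 (Zone II, w=5) cum 5
  y=6 (Zone V, w=175) cum 180
  y=9 (Zone I, w=50) cum 230
  y=15 (Zone VI, w=250) cum 480
  y=18 (Zone III, w=100) cum 580  ← median
  y=19 (Zone IV, w=120) cum 700
  y=22 (Zone VII, w=275) cum 975
⇒ y* = 18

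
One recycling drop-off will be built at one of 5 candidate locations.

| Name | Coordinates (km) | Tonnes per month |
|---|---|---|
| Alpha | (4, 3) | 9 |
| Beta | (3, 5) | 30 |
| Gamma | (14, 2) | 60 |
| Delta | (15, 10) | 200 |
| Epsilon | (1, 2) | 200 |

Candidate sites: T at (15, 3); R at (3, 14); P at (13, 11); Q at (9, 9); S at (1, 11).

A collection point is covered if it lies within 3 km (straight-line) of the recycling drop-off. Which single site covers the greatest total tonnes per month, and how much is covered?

Coverage radius r = 3 km; a point is covered iff (Δx)²+(Δy)² ≤ 3² = 9.
  T (15, 3): covers {Gamma} → 60
  R (3, 14): covers {none} → 0
  P (13, 11): covers {Delta} → 200
  Q (9, 9): covers {none} → 0
  S (1, 11): covers {none} → 0
Maximum coverage at P: 200 tonnes per month.

P, covering 200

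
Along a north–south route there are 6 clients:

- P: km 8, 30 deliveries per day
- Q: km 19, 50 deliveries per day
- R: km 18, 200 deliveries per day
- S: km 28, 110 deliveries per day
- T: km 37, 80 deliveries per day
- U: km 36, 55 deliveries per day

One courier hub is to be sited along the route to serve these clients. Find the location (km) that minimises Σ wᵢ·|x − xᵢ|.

For a sum of weighted absolute distances on a line, the optimum is the weighted median (not the mean). Total weight W = 525; half-weight = 262.5.
Sort by position and accumulate weight:
  km 8 (P, w=30) → cum 30
  km 18 (R, w=200) → cum 230
  km 19 (Q, w=50) → cum 280  ≥ 262.5 → median here
  km 28 (S, w=110) → cum 390
  km 36 (U, w=55) → cum 445
  km 37 (T, w=80) → cum 525
Optimal location: km 19.

x = 19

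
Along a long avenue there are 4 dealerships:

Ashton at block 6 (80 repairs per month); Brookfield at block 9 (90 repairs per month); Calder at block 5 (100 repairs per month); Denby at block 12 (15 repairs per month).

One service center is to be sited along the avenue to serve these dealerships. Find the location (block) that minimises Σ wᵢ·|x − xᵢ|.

For a sum of weighted absolute distances on a line, the optimum is the weighted median (not the mean). Total weight W = 285; half-weight = 142.5.
Sort by position and accumulate weight:
  block 5 (Calder, w=100) → cum 100
  block 6 (Ashton, w=80) → cum 180  ≥ 142.5 → median here
  block 9 (Brookfield, w=90) → cum 270
  block 12 (Denby, w=15) → cum 285
Optimal location: block 6.

x = 6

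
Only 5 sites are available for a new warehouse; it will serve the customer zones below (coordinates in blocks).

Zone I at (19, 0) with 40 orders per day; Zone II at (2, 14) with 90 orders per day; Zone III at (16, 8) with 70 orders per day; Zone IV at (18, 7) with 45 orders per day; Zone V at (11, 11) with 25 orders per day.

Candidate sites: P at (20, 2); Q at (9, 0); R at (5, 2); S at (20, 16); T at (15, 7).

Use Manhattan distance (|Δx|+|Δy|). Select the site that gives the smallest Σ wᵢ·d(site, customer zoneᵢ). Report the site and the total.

T, total 2715 blocks

Total weighted distance at each candidate:
  P (20, 2): total = 4285
  Q (9, 0): total = 4385
  R (5, 2): total = 4365
  S (20, 16): total = 4165
  T (15, 7): total = 2715
Minimum is at T with total 2715 blocks.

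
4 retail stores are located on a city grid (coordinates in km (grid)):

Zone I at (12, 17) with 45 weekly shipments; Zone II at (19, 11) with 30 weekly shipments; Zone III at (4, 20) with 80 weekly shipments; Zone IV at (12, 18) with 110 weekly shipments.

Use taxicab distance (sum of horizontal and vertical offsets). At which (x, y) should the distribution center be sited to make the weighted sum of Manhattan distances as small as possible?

Manhattan distance separates: Σwᵢ(|x−xᵢ|+|y−yᵢ|) = Σwᵢ|x−xᵢ| + Σwᵢ|y−yᵢ|, so x and y are optimised independently as 1-D weighted medians.
Total weight W = 265; half = 132.5.
x-coordinate, sorted with cumulative weight:
  x=4 (Zone III, w=80) cum 80
  x=12 (Zone I, w=45) cum 125
  x=12 (Zone IV, w=110) cum 235  ← median
  x=19 (Zone II, w=30) cum 265
⇒ x* = 12
y-coordinate, sorted with cumulative weight:
  y=11 (Zone II, w=30) cum 30
  y=17 (Zone I, w=45) cum 75
  y=18 (Zone IV, w=110) cum 185  ← median
  y=20 (Zone III, w=80) cum 265
⇒ y* = 18

(12, 18)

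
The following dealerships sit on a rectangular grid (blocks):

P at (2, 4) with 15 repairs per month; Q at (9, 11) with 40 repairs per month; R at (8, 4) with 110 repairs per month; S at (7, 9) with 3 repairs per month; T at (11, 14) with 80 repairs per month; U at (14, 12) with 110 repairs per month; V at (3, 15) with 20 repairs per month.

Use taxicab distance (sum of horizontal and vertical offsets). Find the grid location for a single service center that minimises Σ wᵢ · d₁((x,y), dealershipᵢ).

(11, 12)

Manhattan distance separates: Σwᵢ(|x−xᵢ|+|y−yᵢ|) = Σwᵢ|x−xᵢ| + Σwᵢ|y−yᵢ|, so x and y are optimised independently as 1-D weighted medians.
Total weight W = 378; half = 189.
x-coordinate, sorted with cumulative weight:
  x=2 (P, w=15) cum 15
  x=3 (V, w=20) cum 35
  x=7 (S, w=3) cum 38
  x=8 (R, w=110) cum 148
  x=9 (Q, w=40) cum 188
  x=11 (T, w=80) cum 268  ← median
  x=14 (U, w=110) cum 378
⇒ x* = 11
y-coordinate, sorted with cumulative weight:
  y=4 (P, w=15) cum 15
  y=4 (R, w=110) cum 125
  y=9 (S, w=3) cum 128
  y=11 (Q, w=40) cum 168
  y=12 (U, w=110) cum 278  ← median
  y=14 (T, w=80) cum 358
  y=15 (V, w=20) cum 378
⇒ y* = 12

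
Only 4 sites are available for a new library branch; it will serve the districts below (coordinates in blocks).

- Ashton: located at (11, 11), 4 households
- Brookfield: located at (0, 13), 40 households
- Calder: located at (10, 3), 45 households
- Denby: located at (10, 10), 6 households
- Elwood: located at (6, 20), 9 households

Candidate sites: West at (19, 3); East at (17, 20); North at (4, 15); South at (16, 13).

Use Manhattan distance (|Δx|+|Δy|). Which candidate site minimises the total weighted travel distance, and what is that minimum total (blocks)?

North, total 1223 blocks

Total weighted distance at each candidate:
  West (19, 3): total = 1995
  East (17, 20): total = 2301
  North (4, 15): total = 1223
  South (16, 13): total = 1595
Minimum is at North with total 1223 blocks.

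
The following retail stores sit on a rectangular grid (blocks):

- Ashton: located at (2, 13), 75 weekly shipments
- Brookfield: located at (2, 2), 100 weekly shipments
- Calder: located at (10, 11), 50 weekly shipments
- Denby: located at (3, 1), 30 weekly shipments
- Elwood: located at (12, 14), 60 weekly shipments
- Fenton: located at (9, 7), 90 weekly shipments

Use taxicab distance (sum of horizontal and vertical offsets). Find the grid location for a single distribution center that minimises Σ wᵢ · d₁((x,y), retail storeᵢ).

(3, 7)

Manhattan distance separates: Σwᵢ(|x−xᵢ|+|y−yᵢ|) = Σwᵢ|x−xᵢ| + Σwᵢ|y−yᵢ|, so x and y are optimised independently as 1-D weighted medians.
Total weight W = 405; half = 202.5.
x-coordinate, sorted with cumulative weight:
  x=2 (Ashton, w=75) cum 75
  x=2 (Brookfield, w=100) cum 175
  x=3 (Denby, w=30) cum 205  ← median
  x=9 (Fenton, w=90) cum 295
  x=10 (Calder, w=50) cum 345
  x=12 (Elwood, w=60) cum 405
⇒ x* = 3
y-coordinate, sorted with cumulative weight:
  y=1 (Denby, w=30) cum 30
  y=2 (Brookfield, w=100) cum 130
  y=7 (Fenton, w=90) cum 220  ← median
  y=11 (Calder, w=50) cum 270
  y=13 (Ashton, w=75) cum 345
  y=14 (Elwood, w=60) cum 405
⇒ y* = 7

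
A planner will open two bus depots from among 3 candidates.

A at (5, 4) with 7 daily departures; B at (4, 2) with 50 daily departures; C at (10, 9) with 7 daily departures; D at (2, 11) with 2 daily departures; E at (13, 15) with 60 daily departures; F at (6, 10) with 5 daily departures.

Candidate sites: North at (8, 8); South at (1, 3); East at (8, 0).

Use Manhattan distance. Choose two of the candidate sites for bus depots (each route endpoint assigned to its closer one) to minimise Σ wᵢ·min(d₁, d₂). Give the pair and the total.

{North, South}, total 1014

Evaluate every pair (each demand assigned to the nearer of the two):
  {North, South}: total = 1014
  {North, East}: total = 1128
  {South, East}: total = 1590
Best pair: {North, South} with total 1014.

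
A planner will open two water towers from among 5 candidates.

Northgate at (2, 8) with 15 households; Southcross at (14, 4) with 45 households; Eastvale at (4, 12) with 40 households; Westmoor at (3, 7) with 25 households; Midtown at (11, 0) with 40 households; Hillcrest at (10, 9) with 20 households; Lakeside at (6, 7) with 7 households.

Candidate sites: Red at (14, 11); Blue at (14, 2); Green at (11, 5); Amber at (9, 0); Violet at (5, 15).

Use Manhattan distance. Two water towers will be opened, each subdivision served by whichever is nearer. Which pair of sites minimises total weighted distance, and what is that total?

{Green, Violet}, total 1089

Evaluate every pair (each demand assigned to the nearer of the two):
  {Green, Violet}: total = 1089
  {Blue, Violet}: total = 1133
  {Amber, Violet}: total = 1308
  {Red, Green}: total = 1399
  {Green, Amber}: total = 1399
  {Blue, Green}: total = 1429
  {Red, Blue}: total = 1534
  {Red, Amber}: total = 1575
  {Red, Violet}: total = 1618
  {Blue, Amber}: total = 1670
Best pair: {Green, Violet} with total 1089.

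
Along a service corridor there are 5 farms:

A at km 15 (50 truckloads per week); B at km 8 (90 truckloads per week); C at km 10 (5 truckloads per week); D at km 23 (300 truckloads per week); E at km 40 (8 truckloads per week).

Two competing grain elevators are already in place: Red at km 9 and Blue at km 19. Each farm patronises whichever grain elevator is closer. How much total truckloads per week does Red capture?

95

The indifferent point is the midpoint (9+19)/2 = 14; farms left of it (closer to Red at 9) go to Red, those right go to Blue.
  B at 8 (w=90) → Red
  C at 10 (w=5) → Red
  A at 15 (w=50) → Blue
  D at 23 (w=300) → Blue
  E at 40 (w=8) → Blue
Red captures 95; Blue captures 358.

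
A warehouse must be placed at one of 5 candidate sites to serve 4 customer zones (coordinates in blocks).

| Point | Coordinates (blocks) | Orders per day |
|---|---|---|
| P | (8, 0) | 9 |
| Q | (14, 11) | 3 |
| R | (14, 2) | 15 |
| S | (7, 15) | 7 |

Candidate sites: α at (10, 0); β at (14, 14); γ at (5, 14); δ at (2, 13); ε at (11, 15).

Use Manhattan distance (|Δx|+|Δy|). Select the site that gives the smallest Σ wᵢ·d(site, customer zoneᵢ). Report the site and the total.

α, total 279 blocks

Total weighted distance at each candidate:
  α (10, 0): total = 279
  β (14, 14): total = 425
  γ (5, 14): total = 525
  δ (2, 13): total = 607
  ε (11, 15): total = 451
Minimum is at α with total 279 blocks.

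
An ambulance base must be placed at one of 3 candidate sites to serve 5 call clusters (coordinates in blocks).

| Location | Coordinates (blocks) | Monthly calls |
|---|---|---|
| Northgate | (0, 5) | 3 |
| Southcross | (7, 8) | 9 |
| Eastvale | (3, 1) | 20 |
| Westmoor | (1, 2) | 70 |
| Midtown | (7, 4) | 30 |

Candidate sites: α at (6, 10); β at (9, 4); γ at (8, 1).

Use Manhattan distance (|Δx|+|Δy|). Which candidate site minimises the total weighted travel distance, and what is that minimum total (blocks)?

Total weighted distance at each candidate:
  α (6, 10): total = 1420
  β (9, 4): total = 1024
  γ (8, 1): total = 888
Minimum is at γ with total 888 blocks.

γ, total 888 blocks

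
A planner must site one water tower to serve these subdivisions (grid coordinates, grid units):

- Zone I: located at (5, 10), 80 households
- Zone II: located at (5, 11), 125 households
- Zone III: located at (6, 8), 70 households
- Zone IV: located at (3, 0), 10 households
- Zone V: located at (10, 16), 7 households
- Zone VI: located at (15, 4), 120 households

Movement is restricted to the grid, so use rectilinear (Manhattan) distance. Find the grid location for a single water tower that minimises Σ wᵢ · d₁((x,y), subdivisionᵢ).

(5, 10)

Manhattan distance separates: Σwᵢ(|x−xᵢ|+|y−yᵢ|) = Σwᵢ|x−xᵢ| + Σwᵢ|y−yᵢ|, so x and y are optimised independently as 1-D weighted medians.
Total weight W = 412; half = 206.
x-coordinate, sorted with cumulative weight:
  x=3 (Zone IV, w=10) cum 10
  x=5 (Zone I, w=80) cum 90
  x=5 (Zone II, w=125) cum 215  ← median
  x=6 (Zone III, w=70) cum 285
  x=10 (Zone V, w=7) cum 292
  x=15 (Zone VI, w=120) cum 412
⇒ x* = 5
y-coordinate, sorted with cumulative weight:
  y=0 (Zone IV, w=10) cum 10
  y=4 (Zone VI, w=120) cum 130
  y=8 (Zone III, w=70) cum 200
  y=10 (Zone I, w=80) cum 280  ← median
  y=11 (Zone II, w=125) cum 405
  y=16 (Zone V, w=7) cum 412
⇒ y* = 10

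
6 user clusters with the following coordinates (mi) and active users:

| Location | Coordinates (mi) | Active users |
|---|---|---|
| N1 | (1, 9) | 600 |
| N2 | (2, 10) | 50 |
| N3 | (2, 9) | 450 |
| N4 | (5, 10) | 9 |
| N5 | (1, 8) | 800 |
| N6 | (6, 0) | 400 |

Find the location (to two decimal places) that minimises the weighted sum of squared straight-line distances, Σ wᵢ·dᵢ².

The minimiser of Σwᵢ‖p−pᵢ‖² is the weighted centroid p* = (Σwᵢpᵢ)/(Σwᵢ).
Σwᵢ = 2309.
Σwᵢxᵢ = 600·1 + 50·2 + 450·2 + 9·5 + 800·1 + 400·6 = 4845.
Σwᵢyᵢ = 600·9 + 50·10 + 450·9 + 9·10 + 800·8 + 400·0 = 16440.
x* = 4845/2309 = 2.10, y* = 16440/2309 = 7.12.

(2.10, 7.12)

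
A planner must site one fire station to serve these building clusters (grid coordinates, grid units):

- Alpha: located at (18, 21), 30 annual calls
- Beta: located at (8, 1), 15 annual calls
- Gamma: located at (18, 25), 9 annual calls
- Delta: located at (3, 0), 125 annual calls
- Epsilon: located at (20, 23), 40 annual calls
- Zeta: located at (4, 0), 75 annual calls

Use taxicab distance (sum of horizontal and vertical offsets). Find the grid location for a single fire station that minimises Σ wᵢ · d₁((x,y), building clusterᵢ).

Manhattan distance separates: Σwᵢ(|x−xᵢ|+|y−yᵢ|) = Σwᵢ|x−xᵢ| + Σwᵢ|y−yᵢ|, so x and y are optimised independently as 1-D weighted medians.
Total weight W = 294; half = 147.
x-coordinate, sorted with cumulative weight:
  x=3 (Delta, w=125) cum 125
  x=4 (Zeta, w=75) cum 200  ← median
  x=8 (Beta, w=15) cum 215
  x=18 (Alpha, w=30) cum 245
  x=18 (Gamma, w=9) cum 254
  x=20 (Epsilon, w=40) cum 294
⇒ x* = 4
y-coordinate, sorted with cumulative weight:
  y=0 (Delta, w=125) cum 125
  y=0 (Zeta, w=75) cum 200  ← median
  y=1 (Beta, w=15) cum 215
  y=21 (Alpha, w=30) cum 245
  y=23 (Epsilon, w=40) cum 285
  y=25 (Gamma, w=9) cum 294
⇒ y* = 0

(4, 0)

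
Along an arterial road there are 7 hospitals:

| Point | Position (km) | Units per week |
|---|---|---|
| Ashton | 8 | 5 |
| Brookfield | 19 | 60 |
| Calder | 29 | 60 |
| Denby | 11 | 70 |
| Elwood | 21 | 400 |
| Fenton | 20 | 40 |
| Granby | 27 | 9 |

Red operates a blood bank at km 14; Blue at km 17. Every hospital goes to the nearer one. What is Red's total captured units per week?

75

The indifferent point is the midpoint (14+17)/2 = 15.5; hospitals left of it (closer to Red at 14) go to Red, those right go to Blue.
  Ashton at 8 (w=5) → Red
  Denby at 11 (w=70) → Red
  Brookfield at 19 (w=60) → Blue
  Fenton at 20 (w=40) → Blue
  Elwood at 21 (w=400) → Blue
  Granby at 27 (w=9) → Blue
  Calder at 29 (w=60) → Blue
Red captures 75; Blue captures 569.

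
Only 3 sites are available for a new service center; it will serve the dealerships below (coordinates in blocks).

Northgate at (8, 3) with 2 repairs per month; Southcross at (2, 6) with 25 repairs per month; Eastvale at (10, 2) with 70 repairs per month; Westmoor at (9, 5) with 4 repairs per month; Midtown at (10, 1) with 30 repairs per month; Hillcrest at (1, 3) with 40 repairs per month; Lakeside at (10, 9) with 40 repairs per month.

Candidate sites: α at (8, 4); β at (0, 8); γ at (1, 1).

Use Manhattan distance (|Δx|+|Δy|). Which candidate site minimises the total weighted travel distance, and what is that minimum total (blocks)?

Total weighted distance at each candidate:
  α (8, 4): total = 1240
  β (0, 8): total = 2484
  γ (1, 1): total = 1946
Minimum is at α with total 1240 blocks.

α, total 1240 blocks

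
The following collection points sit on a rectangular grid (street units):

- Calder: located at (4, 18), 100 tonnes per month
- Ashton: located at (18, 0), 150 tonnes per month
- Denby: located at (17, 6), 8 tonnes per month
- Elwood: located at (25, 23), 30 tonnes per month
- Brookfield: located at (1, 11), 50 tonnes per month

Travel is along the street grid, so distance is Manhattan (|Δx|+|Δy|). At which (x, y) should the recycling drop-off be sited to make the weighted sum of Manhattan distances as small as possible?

(18, 11)

Manhattan distance separates: Σwᵢ(|x−xᵢ|+|y−yᵢ|) = Σwᵢ|x−xᵢ| + Σwᵢ|y−yᵢ|, so x and y are optimised independently as 1-D weighted medians.
Total weight W = 338; half = 169.
x-coordinate, sorted with cumulative weight:
  x=1 (Brookfield, w=50) cum 50
  x=4 (Calder, w=100) cum 150
  x=17 (Denby, w=8) cum 158
  x=18 (Ashton, w=150) cum 308  ← median
  x=25 (Elwood, w=30) cum 338
⇒ x* = 18
y-coordinate, sorted with cumulative weight:
  y=0 (Ashton, w=150) cum 150
  y=6 (Denby, w=8) cum 158
  y=11 (Brookfield, w=50) cum 208  ← median
  y=18 (Calder, w=100) cum 308
  y=23 (Elwood, w=30) cum 338
⇒ y* = 11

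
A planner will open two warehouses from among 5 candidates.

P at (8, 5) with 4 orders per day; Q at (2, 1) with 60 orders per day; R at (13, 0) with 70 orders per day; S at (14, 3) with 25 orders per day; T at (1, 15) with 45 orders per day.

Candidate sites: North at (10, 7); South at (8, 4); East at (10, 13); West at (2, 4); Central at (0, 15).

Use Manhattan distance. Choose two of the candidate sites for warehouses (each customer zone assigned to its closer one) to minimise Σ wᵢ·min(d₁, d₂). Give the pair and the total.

Evaluate every pair (each demand assigned to the nearer of the two):
  {South, Central}: total = 1394
  {South, West}: total = 1529
  {West, Central}: total = 1628
  {North, West}: total = 1636
  {North, Central}: total = 1801
  {South, East}: total = 1844
  {East, West}: total = 2078
  {North, South}: total = 2114
  {North, East}: total = 2251
  {East, Central}: total = 2515
Best pair: {South, Central} with total 1394.

{South, Central}, total 1394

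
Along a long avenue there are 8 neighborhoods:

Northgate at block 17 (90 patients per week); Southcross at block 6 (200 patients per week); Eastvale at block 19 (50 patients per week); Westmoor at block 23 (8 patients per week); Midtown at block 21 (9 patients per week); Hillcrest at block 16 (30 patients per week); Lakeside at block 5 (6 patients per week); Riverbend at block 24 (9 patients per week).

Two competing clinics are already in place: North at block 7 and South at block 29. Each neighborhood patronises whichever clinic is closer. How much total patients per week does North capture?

The indifferent point is the midpoint (7+29)/2 = 18; neighborhoods left of it (closer to North at 7) go to North, those right go to South.
  Lakeside at 5 (w=6) → North
  Southcross at 6 (w=200) → North
  Hillcrest at 16 (w=30) → North
  Northgate at 17 (w=90) → North
  Eastvale at 19 (w=50) → South
  Midtown at 21 (w=9) → South
  Westmoor at 23 (w=8) → South
  Riverbend at 24 (w=9) → South
North captures 326; South captures 76.

326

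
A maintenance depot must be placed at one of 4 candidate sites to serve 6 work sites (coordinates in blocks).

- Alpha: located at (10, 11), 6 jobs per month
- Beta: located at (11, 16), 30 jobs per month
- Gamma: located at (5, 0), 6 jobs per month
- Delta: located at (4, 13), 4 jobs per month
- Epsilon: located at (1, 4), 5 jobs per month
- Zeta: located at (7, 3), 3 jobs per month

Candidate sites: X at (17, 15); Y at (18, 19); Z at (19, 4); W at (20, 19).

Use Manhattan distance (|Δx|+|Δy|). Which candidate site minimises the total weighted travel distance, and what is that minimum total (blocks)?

Total weighted distance at each candidate:
  X (17, 15): total = 699
  Y (18, 19): total = 909
  Z (19, 4): total = 1029
  W (20, 19): total = 1017
Minimum is at X with total 699 blocks.

X, total 699 blocks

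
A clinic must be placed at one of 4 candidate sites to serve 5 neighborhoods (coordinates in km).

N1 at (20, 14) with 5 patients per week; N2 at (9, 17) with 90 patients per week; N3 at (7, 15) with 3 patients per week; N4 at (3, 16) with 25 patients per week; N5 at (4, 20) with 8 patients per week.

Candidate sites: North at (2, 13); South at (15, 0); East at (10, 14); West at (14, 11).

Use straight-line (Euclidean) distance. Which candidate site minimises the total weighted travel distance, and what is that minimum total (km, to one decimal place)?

Total weighted distance at each candidate:
  North (2, 13): total = 969.2
  South (15, 0): total = 2430.4
  East (10, 14): total = 594.0
  West (14, 11): total = 1170.4
Minimum is at East with total 594.0 km.

East, total 594.0 km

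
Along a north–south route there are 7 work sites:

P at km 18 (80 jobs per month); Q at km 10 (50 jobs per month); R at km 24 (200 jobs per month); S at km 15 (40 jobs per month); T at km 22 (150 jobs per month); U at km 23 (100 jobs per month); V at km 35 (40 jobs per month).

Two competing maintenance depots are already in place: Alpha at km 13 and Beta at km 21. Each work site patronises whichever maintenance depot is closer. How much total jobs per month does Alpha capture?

90

The indifferent point is the midpoint (13+21)/2 = 17; work sites left of it (closer to Alpha at 13) go to Alpha, those right go to Beta.
  Q at 10 (w=50) → Alpha
  S at 15 (w=40) → Alpha
  P at 18 (w=80) → Beta
  T at 22 (w=150) → Beta
  U at 23 (w=100) → Beta
  R at 24 (w=200) → Beta
  V at 35 (w=40) → Beta
Alpha captures 90; Beta captures 570.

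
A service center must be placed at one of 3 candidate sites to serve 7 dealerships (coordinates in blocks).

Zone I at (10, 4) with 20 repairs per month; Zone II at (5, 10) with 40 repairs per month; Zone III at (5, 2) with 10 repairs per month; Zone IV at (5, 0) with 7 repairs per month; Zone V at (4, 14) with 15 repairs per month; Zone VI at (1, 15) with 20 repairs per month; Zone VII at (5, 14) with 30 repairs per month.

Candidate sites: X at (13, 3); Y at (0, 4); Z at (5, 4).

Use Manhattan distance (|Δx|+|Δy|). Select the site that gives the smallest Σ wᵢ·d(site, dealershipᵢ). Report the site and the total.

Z, total 1153 blocks

Total weighted distance at each candidate:
  X (13, 3): total = 2197
  Y (0, 4): total = 1673
  Z (5, 4): total = 1153
Minimum is at Z with total 1153 blocks.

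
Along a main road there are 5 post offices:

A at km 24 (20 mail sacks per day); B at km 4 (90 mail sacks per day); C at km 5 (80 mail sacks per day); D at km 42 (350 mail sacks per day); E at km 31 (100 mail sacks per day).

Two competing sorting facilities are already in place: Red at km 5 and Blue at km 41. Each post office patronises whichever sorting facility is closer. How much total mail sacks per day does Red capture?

170

The indifferent point is the midpoint (5+41)/2 = 23; post offices left of it (closer to Red at 5) go to Red, those right go to Blue.
  B at 4 (w=90) → Red
  C at 5 (w=80) → Red
  A at 24 (w=20) → Blue
  E at 31 (w=100) → Blue
  D at 42 (w=350) → Blue
Red captures 170; Blue captures 470.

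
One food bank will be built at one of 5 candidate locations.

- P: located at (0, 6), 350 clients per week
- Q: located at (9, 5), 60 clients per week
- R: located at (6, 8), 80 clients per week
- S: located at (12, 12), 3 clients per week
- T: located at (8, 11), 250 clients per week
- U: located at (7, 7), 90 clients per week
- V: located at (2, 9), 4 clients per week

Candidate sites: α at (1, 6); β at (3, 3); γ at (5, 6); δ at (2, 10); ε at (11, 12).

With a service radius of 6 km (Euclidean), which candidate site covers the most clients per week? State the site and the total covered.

Coverage radius r = 6 km; a point is covered iff (Δx)²+(Δy)² ≤ 6² = 36.
  α (1, 6): covers {P, R, V} → 434
  β (3, 3): covers {P, R, U} → 520
  γ (5, 6): covers {P, Q, R, T, U, V} → 834
  δ (2, 10): covers {P, R, U, V} → 524
  ε (11, 12): covers {S, T} → 253
Maximum coverage at γ: 834 clients per week.

γ, covering 834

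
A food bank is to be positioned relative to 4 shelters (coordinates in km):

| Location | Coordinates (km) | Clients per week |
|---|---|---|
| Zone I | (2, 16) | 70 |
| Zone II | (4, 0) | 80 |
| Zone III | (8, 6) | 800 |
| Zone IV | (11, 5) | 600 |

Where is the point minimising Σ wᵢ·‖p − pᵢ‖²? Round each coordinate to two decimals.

(8.68, 5.75)

The minimiser of Σwᵢ‖p−pᵢ‖² is the weighted centroid p* = (Σwᵢpᵢ)/(Σwᵢ).
Σwᵢ = 1550.
Σwᵢxᵢ = 70·2 + 80·4 + 800·8 + 600·11 = 13460.
Σwᵢyᵢ = 70·16 + 80·0 + 800·6 + 600·5 = 8920.
x* = 13460/1550 = 8.68, y* = 8920/1550 = 5.75.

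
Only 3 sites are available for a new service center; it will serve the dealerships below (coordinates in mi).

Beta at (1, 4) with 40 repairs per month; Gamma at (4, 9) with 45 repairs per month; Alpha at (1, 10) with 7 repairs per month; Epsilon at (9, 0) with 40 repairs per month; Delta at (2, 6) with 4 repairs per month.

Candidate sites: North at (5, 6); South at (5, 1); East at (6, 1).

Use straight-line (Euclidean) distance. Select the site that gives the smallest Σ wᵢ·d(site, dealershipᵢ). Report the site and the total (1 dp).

North, total 661.2 mi

Total weighted distance at each candidate:
  North (5, 6): total = 661.2
  South (5, 1): total = 820.0
  East (6, 1): total = 828.5
Minimum is at North with total 661.2 mi.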